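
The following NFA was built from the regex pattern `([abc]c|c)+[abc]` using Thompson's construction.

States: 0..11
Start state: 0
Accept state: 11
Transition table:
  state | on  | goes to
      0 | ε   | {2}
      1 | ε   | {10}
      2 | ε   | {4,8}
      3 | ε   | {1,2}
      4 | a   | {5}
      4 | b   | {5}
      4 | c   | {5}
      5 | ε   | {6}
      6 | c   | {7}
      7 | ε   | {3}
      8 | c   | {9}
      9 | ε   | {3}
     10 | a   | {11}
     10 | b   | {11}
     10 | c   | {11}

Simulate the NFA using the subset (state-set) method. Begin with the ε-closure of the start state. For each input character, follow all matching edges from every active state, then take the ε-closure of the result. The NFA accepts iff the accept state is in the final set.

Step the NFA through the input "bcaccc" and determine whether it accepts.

Answer: ACCEPT

Trace:
start: ε-closure({0}) = {0,2,4,8}
'b' @ 1: {5,6}
'c' @ 2: {1,2,3,4,7,8,10}
'a' @ 3: {5,6,11}  (accept∈set)
'c' @ 4: {1,2,3,4,7,8,10}
'c' @ 5: {1,2,3,4,5,6,8,9,10,11}  (accept∈set)
'c' @ 6: {1,2,3,4,5,6,7,8,9,10,11}  (accept∈set)
final: {1,2,3,4,5,6,7,8,9,10,11}; accept 11 in set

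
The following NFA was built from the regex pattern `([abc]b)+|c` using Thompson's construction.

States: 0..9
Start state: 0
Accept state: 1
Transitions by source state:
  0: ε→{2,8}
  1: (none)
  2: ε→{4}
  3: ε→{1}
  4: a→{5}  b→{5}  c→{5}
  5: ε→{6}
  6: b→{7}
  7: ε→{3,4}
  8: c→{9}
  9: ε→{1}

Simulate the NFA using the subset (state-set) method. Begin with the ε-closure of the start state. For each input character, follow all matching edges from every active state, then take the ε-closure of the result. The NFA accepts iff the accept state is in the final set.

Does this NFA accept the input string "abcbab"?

initial (ε-close {0}): {0,2,4,8}
'a' @ 1: {5,6}
'b' @ 2: {1,3,4,7}  ✓accept
'c' @ 3: {5,6}
'b' @ 4: {1,3,4,7}  ✓accept
'a' @ 5: {5,6}
'b' @ 6: {1,3,4,7}  ✓accept
end set {1,3,4,7} — state 1 in

Answer: ACCEPT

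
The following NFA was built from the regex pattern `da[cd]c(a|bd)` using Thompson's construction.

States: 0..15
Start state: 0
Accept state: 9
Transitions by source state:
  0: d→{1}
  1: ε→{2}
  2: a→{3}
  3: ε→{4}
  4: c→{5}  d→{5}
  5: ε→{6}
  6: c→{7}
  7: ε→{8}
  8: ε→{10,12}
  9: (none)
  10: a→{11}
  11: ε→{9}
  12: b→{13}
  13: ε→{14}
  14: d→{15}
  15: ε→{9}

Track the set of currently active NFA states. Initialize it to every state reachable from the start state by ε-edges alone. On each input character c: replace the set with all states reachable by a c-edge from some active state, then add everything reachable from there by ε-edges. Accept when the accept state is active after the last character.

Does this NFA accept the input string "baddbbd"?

Answer: REJECT

Steps:
start: ε-closure({0}) = {0}
'b' @ 1: {}  — dead — no transitions
rest 'addbbd' ignored (set empty)
final: {}; accept 9 not in set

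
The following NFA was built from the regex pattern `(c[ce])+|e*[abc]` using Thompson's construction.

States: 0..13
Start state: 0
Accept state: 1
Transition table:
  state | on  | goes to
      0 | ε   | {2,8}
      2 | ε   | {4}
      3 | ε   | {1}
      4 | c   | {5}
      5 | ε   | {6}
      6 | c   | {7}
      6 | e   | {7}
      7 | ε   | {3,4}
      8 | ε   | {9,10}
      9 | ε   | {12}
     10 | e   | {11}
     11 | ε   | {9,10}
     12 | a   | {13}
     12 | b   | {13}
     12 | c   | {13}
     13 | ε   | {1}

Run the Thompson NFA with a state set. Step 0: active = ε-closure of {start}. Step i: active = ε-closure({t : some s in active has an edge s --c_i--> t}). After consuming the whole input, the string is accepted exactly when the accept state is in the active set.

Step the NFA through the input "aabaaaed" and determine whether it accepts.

initial (ε-close {0}): {0,2,4,8,9,10,12}
'a' @ 1: {1,13}  [accepting]
'a' @ 2: {}  — dead — no transitions
rest 'baaaed' ignored (set empty)
final: {}; accept 1 not in set

Answer: REJECT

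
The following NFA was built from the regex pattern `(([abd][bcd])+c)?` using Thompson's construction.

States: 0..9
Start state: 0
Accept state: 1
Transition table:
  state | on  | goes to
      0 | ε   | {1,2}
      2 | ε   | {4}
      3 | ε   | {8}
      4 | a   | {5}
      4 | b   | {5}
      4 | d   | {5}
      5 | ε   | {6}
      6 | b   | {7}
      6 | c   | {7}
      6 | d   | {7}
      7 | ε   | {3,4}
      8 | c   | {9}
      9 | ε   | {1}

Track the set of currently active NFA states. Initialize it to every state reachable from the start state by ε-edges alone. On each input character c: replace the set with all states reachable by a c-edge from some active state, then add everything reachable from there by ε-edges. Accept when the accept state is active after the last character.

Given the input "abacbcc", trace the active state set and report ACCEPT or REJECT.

Answer: ACCEPT

Derivation:
initial (ε-close {0}): {0,1,2,4}
'a' @ 1: {5,6}
'b' @ 2: {3,4,7,8}
'a' @ 3: {5,6}
'c' @ 4: {3,4,7,8}
'b' @ 5: {5,6}
'c' @ 6: {3,4,7,8}
'c' @ 7: {1,9}  [accepting]
final: {1,9}; accept 1 in set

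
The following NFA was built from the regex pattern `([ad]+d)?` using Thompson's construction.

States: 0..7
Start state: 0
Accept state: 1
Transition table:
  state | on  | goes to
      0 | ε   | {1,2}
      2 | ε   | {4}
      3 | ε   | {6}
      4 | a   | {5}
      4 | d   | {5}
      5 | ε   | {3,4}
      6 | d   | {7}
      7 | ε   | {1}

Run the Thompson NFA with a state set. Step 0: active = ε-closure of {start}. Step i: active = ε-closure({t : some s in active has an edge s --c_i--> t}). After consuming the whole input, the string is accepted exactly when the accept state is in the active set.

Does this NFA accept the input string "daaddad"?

Answer: ACCEPT

Derivation:
initial (ε-close {0}): {0,1,2,4}
'd' @ 1: {3,4,5,6}
'a' @ 2: {3,4,5,6}
'a' @ 3: {3,4,5,6}
'd' @ 4: {1,3,4,5,6,7}  [accepting]
'd' @ 5: {1,3,4,5,6,7}  [accepting]
'a' @ 6: {3,4,5,6}
'd' @ 7: {1,3,4,5,6,7}  [accepting]
end set {1,3,4,5,6,7} — state 1 in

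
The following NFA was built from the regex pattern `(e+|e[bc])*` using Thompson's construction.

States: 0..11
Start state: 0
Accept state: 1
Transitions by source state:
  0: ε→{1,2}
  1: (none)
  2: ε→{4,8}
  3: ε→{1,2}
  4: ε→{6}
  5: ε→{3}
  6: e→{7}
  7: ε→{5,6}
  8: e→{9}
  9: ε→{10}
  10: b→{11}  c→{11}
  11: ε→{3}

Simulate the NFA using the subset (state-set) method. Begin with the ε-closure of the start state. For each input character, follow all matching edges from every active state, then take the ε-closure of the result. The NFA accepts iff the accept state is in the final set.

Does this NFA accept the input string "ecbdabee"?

Answer: REJECT

Steps:
initial (ε-close {0}): {0,1,2,4,6,8}
'e' @ 1: {1,2,3,4,5,6,7,8,9,10}  [accepting]
'c' @ 2: {1,2,3,4,6,8,11}  [accepting]
'b' @ 3: {}  — dead — no transitions
rest 'dabee' ignored (set empty)
final: {}; accept 1 not in set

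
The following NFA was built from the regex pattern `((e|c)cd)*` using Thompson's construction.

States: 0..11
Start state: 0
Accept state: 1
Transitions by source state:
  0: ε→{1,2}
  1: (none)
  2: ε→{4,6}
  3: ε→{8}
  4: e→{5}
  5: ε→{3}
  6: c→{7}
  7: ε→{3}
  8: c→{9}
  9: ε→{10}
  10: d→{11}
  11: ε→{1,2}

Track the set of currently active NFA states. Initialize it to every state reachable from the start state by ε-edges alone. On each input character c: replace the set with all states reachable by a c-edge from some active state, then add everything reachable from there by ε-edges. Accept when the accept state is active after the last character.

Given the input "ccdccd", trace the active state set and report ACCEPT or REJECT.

Answer: ACCEPT

Trace:
start: ε-closure({0}) = {0,1,2,4,6}
'c' @ 1: {3,7,8}
'c' @ 2: {9,10}
'd' @ 3: {1,2,4,6,11}  ✓accept
'c' @ 4: {3,7,8}
'c' @ 5: {9,10}
'd' @ 6: {1,2,4,6,11}  ✓accept
after full input: {1,2,4,6,11}  (accept=1 in)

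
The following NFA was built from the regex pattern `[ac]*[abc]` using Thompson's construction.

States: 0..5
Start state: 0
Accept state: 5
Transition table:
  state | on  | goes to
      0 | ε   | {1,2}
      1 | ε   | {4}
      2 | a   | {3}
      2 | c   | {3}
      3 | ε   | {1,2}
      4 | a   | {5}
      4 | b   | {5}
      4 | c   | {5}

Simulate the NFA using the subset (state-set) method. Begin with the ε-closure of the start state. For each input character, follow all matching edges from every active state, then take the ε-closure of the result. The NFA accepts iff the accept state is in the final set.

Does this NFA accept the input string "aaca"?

Answer: ACCEPT

Steps:
S₀ = ε-closure({0}) = {0,1,2,4}
'a' @ 1: {1,2,3,4,5}  (accept∈set)
'a' @ 2: {1,2,3,4,5}  (accept∈set)
'c' @ 3: {1,2,3,4,5}  (accept∈set)
'a' @ 4: {1,2,3,4,5}  (accept∈set)
final: {1,2,3,4,5}; accept 5 in set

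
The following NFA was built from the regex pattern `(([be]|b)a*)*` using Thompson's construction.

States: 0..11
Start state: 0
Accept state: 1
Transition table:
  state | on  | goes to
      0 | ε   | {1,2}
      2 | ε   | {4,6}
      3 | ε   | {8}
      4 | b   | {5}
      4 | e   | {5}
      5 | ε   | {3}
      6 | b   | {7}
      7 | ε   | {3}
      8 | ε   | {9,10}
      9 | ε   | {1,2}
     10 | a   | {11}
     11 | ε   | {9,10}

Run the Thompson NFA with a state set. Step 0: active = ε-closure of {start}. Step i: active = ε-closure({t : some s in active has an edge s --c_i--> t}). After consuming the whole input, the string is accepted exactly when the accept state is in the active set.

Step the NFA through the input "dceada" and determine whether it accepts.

start: ε-closure({0}) = {0,1,2,4,6}
'd' @ 1: {}  — state set empty
rest 'ceada' ignored (set empty)
end set {} — state 1 not in

Answer: REJECT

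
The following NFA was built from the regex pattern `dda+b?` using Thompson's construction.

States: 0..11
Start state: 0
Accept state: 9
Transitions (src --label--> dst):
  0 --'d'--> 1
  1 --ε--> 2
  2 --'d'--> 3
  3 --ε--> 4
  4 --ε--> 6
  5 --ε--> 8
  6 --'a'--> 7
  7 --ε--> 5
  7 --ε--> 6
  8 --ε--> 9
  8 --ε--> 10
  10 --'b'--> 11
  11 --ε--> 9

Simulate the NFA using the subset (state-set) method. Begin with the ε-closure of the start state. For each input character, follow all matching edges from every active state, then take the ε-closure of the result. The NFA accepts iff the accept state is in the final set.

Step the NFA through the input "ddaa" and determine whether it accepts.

initial (ε-close {0}): {0}
'd' @ 1: {1,2}
'd' @ 2: {3,4,6}
'a' @ 3: {5,6,7,8,9,10}  ✓accept
'a' @ 4: {5,6,7,8,9,10}  ✓accept
after full input: {5,6,7,8,9,10}  (accept=9 in)

Answer: ACCEPT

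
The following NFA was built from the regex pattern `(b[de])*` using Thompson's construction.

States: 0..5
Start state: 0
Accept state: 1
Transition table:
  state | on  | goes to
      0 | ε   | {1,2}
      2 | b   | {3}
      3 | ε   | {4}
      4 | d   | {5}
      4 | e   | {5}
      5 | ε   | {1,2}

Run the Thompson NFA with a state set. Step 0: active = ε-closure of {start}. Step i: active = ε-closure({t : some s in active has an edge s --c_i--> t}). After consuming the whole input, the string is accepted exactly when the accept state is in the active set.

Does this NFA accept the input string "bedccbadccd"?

start: ε-closure({0}) = {0,1,2}
'b' @ 1: {3,4}
'e' @ 2: {1,2,5}  [accepting]
'd' @ 3: {}  — no active states
rest 'ccbadccd' ignored (set empty)
end set {} — state 1 not in

Answer: REJECT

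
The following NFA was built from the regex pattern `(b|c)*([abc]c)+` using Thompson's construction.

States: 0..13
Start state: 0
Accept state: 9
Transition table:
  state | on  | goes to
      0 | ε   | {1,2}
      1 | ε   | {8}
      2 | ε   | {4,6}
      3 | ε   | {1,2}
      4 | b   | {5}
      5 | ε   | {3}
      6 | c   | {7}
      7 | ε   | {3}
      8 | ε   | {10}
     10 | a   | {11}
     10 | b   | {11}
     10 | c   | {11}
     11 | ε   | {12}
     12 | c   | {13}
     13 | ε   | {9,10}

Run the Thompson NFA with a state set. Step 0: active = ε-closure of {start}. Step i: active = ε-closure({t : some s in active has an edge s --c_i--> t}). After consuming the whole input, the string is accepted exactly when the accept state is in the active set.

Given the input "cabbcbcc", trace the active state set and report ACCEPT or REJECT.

Answer: REJECT

Derivation:
initial (ε-close {0}): {0,1,2,4,6,8,10}
'c' @ 1: {1,2,3,4,6,7,8,10,11,12}
'a' @ 2: {11,12}
'b' @ 3: {}  — state set empty
rest 'bcbcc' ignored (set empty)
end set {} — state 9 not in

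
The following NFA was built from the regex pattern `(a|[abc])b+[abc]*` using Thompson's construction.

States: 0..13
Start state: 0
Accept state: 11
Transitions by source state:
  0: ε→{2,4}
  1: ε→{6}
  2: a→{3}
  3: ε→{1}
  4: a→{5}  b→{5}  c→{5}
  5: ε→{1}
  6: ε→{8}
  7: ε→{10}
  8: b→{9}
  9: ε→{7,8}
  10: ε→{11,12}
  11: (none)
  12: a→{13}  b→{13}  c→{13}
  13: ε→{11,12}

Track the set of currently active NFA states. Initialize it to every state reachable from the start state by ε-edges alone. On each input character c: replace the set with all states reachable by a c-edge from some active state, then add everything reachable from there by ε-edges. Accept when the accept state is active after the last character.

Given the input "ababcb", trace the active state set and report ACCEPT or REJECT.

initial (ε-close {0}): {0,2,4}
'a' @ 1: {1,3,5,6,8}
'b' @ 2: {7,8,9,10,11,12}  [accepting]
'a' @ 3: {11,12,13}  [accepting]
'b' @ 4: {11,12,13}  [accepting]
'c' @ 5: {11,12,13}  [accepting]
'b' @ 6: {11,12,13}  [accepting]
end set {11,12,13} — state 11 in

Answer: ACCEPT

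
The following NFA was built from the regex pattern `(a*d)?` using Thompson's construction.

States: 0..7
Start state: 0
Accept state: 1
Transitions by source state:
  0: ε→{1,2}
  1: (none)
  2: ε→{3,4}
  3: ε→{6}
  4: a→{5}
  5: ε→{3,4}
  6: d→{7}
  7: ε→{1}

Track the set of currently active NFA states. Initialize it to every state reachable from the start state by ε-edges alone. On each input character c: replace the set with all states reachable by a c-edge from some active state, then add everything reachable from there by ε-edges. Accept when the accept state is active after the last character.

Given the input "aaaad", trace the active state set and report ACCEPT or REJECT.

S₀ = ε-closure({0}) = {0,1,2,3,4,6}
'a' @ 1: {3,4,5,6}
'a' @ 2: {3,4,5,6}
'a' @ 3: {3,4,5,6}
'a' @ 4: {3,4,5,6}
'd' @ 5: {1,7}  (accept∈set)
after full input: {1,7}  (accept=1 in)

Answer: ACCEPT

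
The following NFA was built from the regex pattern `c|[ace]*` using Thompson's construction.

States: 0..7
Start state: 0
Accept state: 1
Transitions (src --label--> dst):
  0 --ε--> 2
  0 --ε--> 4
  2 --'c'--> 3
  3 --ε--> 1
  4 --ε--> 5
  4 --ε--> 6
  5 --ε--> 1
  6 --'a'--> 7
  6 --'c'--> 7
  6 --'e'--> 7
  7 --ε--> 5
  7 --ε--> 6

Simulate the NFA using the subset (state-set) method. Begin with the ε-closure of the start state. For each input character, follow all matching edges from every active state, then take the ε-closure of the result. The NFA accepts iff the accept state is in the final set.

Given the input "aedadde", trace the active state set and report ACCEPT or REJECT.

Answer: REJECT

Steps:
initial (ε-close {0}): {0,1,2,4,5,6}
'a' @ 1: {1,5,6,7}  (accept∈set)
'e' @ 2: {1,5,6,7}  (accept∈set)
'd' @ 3: {}  — no active states
rest 'adde' ignored (set empty)
final: {}; accept 1 not in set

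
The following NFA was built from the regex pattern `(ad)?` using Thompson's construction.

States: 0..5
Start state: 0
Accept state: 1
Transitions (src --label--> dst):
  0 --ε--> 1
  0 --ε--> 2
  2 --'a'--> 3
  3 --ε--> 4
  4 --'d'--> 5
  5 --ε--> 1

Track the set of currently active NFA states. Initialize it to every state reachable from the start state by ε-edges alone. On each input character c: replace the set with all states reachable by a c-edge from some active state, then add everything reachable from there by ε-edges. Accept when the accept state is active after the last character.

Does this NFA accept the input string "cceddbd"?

Answer: REJECT

Trace:
initial (ε-close {0}): {0,1,2}
'c' @ 1: {}  — no active states
rest 'ceddbd' ignored (set empty)
after full input: {}  (accept=1 not in)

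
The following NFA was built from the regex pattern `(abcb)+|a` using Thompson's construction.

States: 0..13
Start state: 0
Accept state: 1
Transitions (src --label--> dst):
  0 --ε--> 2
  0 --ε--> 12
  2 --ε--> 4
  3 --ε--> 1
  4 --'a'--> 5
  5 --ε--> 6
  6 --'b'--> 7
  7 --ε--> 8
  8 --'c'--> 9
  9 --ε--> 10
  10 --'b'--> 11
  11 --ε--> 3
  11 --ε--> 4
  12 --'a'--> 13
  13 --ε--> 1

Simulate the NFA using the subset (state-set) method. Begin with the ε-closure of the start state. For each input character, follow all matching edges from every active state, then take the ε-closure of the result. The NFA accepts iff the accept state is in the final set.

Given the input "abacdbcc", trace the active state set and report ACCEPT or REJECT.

Answer: REJECT

Steps:
start: ε-closure({0}) = {0,2,4,12}
'a' @ 1: {1,5,6,13}  ✓accept
'b' @ 2: {7,8}
'a' @ 3: {}  — dead — no transitions
rest 'cdbcc' ignored (set empty)
after full input: {}  (accept=1 not in)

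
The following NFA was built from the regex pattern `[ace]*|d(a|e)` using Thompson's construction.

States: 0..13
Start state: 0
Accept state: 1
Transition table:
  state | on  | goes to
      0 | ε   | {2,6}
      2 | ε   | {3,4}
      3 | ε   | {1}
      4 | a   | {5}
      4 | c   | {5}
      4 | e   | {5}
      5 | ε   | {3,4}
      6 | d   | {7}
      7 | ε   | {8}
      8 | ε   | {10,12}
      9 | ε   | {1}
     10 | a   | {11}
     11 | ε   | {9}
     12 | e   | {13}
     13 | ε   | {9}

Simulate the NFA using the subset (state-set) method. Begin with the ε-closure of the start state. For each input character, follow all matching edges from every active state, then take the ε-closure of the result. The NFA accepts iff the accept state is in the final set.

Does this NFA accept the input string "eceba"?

start: ε-closure({0}) = {0,1,2,3,4,6}
'e' @ 1: {1,3,4,5}  (accept∈set)
'c' @ 2: {1,3,4,5}  (accept∈set)
'e' @ 3: {1,3,4,5}  (accept∈set)
'b' @ 4: {}  — dead — no transitions
rest 'a' ignored (set empty)
after full input: {}  (accept=1 not in)

Answer: REJECT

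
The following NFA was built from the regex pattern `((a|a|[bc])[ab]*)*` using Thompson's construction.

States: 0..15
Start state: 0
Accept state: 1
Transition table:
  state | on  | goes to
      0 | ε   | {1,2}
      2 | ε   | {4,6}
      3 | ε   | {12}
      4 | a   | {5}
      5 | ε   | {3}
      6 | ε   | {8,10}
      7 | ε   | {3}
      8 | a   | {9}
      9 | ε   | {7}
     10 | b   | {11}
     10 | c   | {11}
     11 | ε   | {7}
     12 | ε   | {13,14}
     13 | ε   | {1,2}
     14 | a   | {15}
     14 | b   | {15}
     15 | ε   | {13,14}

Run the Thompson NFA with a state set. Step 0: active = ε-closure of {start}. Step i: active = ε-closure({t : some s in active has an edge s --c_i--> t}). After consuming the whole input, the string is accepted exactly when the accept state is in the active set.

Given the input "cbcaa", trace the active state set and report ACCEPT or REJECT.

Answer: ACCEPT

Derivation:
S₀ = ε-closure({0}) = {0,1,2,4,6,8,10}
'c' @ 1: {1,2,3,4,6,7,8,10,11,12,13,14}  ✓accept
'b' @ 2: {1,2,3,4,6,7,8,10,11,12,13,14,15}  ✓accept
'c' @ 3: {1,2,3,4,6,7,8,10,11,12,13,14}  ✓accept
'a' @ 4: {1,2,3,4,5,6,7,8,9,10,12,13,14,15}  ✓accept
'a' @ 5: {1,2,3,4,5,6,7,8,9,10,12,13,14,15}  ✓accept
end set {1,2,3,4,5,6,7,8,9,10,12,13,14,15} — state 1 in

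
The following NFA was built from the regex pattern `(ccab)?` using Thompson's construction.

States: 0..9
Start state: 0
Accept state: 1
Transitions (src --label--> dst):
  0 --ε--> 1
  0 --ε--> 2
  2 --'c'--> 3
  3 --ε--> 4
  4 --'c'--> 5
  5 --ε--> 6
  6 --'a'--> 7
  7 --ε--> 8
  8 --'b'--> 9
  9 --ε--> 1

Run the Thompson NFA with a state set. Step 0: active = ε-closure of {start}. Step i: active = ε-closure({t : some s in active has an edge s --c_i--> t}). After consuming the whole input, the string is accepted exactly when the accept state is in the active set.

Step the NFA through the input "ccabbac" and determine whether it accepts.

Answer: REJECT

Steps:
S₀ = ε-closure({0}) = {0,1,2}
'c' @ 1: {3,4}
'c' @ 2: {5,6}
'a' @ 3: {7,8}
'b' @ 4: {1,9}  [accepting]
'b' @ 5: {}  — no active states
rest 'ac' ignored (set empty)
final: {}; accept 1 not in set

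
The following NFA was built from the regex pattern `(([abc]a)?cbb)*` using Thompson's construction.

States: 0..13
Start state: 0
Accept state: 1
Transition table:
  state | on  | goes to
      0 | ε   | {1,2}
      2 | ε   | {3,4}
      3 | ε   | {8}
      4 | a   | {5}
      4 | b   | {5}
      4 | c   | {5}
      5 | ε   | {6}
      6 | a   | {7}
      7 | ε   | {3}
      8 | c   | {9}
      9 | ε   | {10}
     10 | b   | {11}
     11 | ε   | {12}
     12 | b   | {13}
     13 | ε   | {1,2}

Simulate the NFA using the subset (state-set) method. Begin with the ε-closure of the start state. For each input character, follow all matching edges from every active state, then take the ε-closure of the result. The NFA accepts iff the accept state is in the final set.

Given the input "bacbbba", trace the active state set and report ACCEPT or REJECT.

S₀ = ε-closure({0}) = {0,1,2,3,4,8}
'b' @ 1: {5,6}
'a' @ 2: {3,7,8}
'c' @ 3: {9,10}
'b' @ 4: {11,12}
'b' @ 5: {1,2,3,4,8,13}  (accept∈set)
'b' @ 6: {5,6}
'a' @ 7: {3,7,8}
after full input: {3,7,8}  (accept=1 not in)

Answer: REJECT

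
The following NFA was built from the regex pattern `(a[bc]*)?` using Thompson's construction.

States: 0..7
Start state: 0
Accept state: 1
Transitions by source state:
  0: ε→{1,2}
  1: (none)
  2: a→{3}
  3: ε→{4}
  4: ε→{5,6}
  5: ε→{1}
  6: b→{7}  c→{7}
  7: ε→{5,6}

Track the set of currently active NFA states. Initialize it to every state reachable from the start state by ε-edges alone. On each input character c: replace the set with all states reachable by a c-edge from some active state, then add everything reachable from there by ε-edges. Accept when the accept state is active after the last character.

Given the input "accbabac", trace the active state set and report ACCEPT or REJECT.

S₀ = ε-closure({0}) = {0,1,2}
'a' @ 1: {1,3,4,5,6}  (accept∈set)
'c' @ 2: {1,5,6,7}  (accept∈set)
'c' @ 3: {1,5,6,7}  (accept∈set)
'b' @ 4: {1,5,6,7}  (accept∈set)
'a' @ 5: {}  — state set empty
rest 'bac' ignored (set empty)
end set {} — state 1 not in

Answer: REJECT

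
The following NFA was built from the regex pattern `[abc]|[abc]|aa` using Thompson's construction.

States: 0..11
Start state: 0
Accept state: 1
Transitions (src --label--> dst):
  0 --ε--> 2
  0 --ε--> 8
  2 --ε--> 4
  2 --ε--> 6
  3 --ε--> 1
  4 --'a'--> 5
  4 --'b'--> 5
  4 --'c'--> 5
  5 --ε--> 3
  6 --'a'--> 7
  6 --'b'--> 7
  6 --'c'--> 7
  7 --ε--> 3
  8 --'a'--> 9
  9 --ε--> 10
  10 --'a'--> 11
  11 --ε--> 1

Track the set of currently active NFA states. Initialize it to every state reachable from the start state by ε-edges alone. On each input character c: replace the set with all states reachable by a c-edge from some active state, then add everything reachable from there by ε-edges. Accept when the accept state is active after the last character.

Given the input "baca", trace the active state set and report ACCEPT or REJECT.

S₀ = ε-closure({0}) = {0,2,4,6,8}
'b' @ 1: {1,3,5,7}  (accept∈set)
'a' @ 2: {}  — no active states
rest 'ca' ignored (set empty)
after full input: {}  (accept=1 not in)

Answer: REJECT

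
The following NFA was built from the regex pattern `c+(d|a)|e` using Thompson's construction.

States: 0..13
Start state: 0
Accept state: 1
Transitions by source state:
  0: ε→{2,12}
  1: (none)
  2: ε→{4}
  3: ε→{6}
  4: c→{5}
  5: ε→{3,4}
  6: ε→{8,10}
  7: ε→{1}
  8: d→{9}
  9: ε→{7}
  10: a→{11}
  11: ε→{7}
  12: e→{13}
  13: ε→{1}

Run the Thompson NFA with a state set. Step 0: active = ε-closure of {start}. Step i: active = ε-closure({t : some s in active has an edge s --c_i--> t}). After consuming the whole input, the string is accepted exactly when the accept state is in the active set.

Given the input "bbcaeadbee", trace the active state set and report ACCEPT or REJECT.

Answer: REJECT

Steps:
S₀ = ε-closure({0}) = {0,2,4,12}
'b' @ 1: {}  — dead — no transitions
rest 'bcaeadbee' ignored (set empty)
after full input: {}  (accept=1 not in)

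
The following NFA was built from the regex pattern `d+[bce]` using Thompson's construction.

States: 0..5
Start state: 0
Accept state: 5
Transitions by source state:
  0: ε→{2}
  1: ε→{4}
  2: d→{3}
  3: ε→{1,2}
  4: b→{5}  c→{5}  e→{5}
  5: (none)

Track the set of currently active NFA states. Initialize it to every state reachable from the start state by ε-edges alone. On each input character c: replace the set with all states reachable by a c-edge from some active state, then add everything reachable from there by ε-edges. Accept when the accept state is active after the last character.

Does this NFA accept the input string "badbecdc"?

Answer: REJECT

Derivation:
S₀ = ε-closure({0}) = {0,2}
'b' @ 1: {}  — dead — no transitions
rest 'adbecdc' ignored (set empty)
end set {} — state 5 not in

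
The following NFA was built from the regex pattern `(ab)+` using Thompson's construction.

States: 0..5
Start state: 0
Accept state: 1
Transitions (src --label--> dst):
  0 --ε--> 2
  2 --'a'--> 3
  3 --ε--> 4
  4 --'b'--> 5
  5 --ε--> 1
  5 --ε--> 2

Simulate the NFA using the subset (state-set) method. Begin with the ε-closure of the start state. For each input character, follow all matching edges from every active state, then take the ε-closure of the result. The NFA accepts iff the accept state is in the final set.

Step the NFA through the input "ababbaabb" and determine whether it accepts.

Answer: REJECT

Trace:
S₀ = ε-closure({0}) = {0,2}
'a' @ 1: {3,4}
'b' @ 2: {1,2,5}  [accepting]
'a' @ 3: {3,4}
'b' @ 4: {1,2,5}  [accepting]
'b' @ 5: {}  — state set empty
rest 'aabb' ignored (set empty)
end set {} — state 1 not in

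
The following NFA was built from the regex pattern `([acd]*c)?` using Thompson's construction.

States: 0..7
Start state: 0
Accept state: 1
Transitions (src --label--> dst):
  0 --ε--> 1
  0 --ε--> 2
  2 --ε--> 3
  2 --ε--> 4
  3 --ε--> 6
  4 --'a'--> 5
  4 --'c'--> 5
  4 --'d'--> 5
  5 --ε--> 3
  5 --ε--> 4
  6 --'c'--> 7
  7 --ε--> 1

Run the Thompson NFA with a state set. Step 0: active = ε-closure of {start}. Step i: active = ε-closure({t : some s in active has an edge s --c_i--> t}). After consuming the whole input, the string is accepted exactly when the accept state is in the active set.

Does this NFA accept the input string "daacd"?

start: ε-closure({0}) = {0,1,2,3,4,6}
'd' @ 1: {3,4,5,6}
'a' @ 2: {3,4,5,6}
'a' @ 3: {3,4,5,6}
'c' @ 4: {1,3,4,5,6,7}  [accepting]
'd' @ 5: {3,4,5,6}
after full input: {3,4,5,6}  (accept=1 not in)

Answer: REJECT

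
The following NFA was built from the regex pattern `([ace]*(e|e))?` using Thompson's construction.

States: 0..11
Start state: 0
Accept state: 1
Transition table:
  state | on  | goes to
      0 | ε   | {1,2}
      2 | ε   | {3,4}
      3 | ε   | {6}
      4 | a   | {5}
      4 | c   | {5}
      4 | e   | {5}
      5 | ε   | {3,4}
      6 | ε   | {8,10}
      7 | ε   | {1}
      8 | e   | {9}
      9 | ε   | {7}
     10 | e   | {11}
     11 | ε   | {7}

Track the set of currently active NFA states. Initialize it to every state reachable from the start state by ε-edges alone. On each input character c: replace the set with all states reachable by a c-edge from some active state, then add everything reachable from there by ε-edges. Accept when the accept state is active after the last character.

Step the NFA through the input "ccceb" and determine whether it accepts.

initial (ε-close {0}): {0,1,2,3,4,6,8,10}
'c' @ 1: {3,4,5,6,8,10}
'c' @ 2: {3,4,5,6,8,10}
'c' @ 3: {3,4,5,6,8,10}
'e' @ 4: {1,3,4,5,6,7,8,9,10,11}  (accept∈set)
'b' @ 5: {}  — no active states
final: {}; accept 1 not in set

Answer: REJECT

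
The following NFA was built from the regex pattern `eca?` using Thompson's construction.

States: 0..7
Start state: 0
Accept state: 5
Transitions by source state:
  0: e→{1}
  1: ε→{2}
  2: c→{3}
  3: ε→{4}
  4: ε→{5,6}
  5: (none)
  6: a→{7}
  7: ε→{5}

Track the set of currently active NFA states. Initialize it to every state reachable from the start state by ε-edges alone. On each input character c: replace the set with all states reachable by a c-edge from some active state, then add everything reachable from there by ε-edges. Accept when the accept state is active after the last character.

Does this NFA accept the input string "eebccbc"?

Answer: REJECT

Derivation:
initial (ε-close {0}): {0}
'e' @ 1: {1,2}
'e' @ 2: {}  — dead — no transitions
rest 'bccbc' ignored (set empty)
final: {}; accept 5 not in set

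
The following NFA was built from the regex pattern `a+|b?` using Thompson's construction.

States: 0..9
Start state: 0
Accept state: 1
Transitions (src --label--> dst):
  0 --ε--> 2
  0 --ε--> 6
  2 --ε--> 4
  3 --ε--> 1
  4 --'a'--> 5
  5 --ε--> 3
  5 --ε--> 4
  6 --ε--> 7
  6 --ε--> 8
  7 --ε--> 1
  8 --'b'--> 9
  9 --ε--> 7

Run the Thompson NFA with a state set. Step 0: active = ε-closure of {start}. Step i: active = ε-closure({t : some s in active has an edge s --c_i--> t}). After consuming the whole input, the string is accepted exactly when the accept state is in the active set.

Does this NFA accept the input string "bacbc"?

S₀ = ε-closure({0}) = {0,1,2,4,6,7,8}
'b' @ 1: {1,7,9}  [accepting]
'a' @ 2: {}  — state set empty
rest 'cbc' ignored (set empty)
final: {}; accept 1 not in set

Answer: REJECT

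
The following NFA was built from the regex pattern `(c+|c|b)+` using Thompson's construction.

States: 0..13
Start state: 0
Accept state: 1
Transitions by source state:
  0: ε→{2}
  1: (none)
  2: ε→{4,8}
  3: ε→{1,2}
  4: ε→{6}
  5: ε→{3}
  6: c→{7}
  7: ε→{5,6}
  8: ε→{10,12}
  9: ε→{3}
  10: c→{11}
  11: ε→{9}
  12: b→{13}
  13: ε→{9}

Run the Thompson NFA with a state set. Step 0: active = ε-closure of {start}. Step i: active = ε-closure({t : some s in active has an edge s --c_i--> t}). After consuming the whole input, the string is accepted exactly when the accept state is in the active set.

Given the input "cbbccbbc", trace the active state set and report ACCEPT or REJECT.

initial (ε-close {0}): {0,2,4,6,8,10,12}
'c' @ 1: {1,2,3,4,5,6,7,8,9,10,11,12}  (accept∈set)
'b' @ 2: {1,2,3,4,6,8,9,10,12,13}  (accept∈set)
'b' @ 3: {1,2,3,4,6,8,9,10,12,13}  (accept∈set)
'c' @ 4: {1,2,3,4,5,6,7,8,9,10,11,12}  (accept∈set)
'c' @ 5: {1,2,3,4,5,6,7,8,9,10,11,12}  (accept∈set)
'b' @ 6: {1,2,3,4,6,8,9,10,12,13}  (accept∈set)
'b' @ 7: {1,2,3,4,6,8,9,10,12,13}  (accept∈set)
'c' @ 8: {1,2,3,4,5,6,7,8,9,10,11,12}  (accept∈set)
final: {1,2,3,4,5,6,7,8,9,10,11,12}; accept 1 in set

Answer: ACCEPT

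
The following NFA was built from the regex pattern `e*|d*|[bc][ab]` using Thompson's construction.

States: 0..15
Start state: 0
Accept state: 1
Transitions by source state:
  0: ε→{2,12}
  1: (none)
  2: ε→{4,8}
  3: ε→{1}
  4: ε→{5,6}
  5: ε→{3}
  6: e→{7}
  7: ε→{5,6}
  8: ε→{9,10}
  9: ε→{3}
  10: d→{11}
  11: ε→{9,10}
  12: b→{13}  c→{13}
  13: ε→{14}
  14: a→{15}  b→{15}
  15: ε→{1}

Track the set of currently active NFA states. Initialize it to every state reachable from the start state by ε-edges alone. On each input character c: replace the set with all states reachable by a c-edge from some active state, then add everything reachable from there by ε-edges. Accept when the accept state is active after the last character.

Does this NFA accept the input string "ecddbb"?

S₀ = ε-closure({0}) = {0,1,2,3,4,5,6,8,9,10,12}
'e' @ 1: {1,3,5,6,7}  (accept∈set)
'c' @ 2: {}  — dead — no transitions
rest 'ddbb' ignored (set empty)
after full input: {}  (accept=1 not in)

Answer: REJECT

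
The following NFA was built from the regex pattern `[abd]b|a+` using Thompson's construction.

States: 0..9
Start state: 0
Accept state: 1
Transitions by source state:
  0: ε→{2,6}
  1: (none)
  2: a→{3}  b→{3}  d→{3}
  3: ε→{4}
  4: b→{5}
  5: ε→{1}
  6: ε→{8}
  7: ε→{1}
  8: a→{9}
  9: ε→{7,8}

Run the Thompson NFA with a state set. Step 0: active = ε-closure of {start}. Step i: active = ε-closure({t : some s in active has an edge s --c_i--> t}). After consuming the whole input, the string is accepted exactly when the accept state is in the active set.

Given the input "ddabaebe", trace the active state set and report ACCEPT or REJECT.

S₀ = ε-closure({0}) = {0,2,6,8}
'd' @ 1: {3,4}
'd' @ 2: {}  — no active states
rest 'abaebe' ignored (set empty)
after full input: {}  (accept=1 not in)

Answer: REJECT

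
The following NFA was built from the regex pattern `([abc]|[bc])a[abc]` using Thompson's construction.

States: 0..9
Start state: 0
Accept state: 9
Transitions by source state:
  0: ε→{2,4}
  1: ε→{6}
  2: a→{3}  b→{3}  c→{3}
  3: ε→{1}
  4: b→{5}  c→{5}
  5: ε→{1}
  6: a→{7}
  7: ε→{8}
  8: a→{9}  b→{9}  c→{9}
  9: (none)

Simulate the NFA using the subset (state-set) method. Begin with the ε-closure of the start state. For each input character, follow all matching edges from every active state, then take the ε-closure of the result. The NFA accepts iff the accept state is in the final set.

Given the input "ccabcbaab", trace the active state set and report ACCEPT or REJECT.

Answer: REJECT

Steps:
start: ε-closure({0}) = {0,2,4}
'c' @ 1: {1,3,5,6}
'c' @ 2: {}  — dead — no transitions
rest 'abcbaab' ignored (set empty)
after full input: {}  (accept=9 not in)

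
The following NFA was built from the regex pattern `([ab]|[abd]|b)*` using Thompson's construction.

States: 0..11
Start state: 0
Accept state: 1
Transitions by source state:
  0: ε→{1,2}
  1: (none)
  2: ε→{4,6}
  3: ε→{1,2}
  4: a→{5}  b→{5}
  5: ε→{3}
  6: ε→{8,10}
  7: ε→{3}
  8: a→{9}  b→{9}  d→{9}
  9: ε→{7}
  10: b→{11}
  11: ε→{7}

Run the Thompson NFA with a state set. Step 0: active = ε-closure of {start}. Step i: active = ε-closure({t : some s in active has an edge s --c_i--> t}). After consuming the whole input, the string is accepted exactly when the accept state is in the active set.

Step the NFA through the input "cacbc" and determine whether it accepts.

start: ε-closure({0}) = {0,1,2,4,6,8,10}
'c' @ 1: {}  — dead — no transitions
rest 'acbc' ignored (set empty)
after full input: {}  (accept=1 not in)

Answer: REJECT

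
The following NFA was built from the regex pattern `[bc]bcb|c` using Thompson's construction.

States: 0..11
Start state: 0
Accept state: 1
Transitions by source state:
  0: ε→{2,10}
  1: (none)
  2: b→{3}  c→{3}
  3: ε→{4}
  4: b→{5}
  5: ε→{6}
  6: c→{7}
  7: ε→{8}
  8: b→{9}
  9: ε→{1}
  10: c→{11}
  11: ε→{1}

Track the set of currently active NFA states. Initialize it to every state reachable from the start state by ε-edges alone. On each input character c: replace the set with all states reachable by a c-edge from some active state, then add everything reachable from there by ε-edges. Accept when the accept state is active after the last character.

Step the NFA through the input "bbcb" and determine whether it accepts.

start: ε-closure({0}) = {0,2,10}
'b' @ 1: {3,4}
'b' @ 2: {5,6}
'c' @ 3: {7,8}
'b' @ 4: {1,9}  [accepting]
final: {1,9}; accept 1 in set

Answer: ACCEPT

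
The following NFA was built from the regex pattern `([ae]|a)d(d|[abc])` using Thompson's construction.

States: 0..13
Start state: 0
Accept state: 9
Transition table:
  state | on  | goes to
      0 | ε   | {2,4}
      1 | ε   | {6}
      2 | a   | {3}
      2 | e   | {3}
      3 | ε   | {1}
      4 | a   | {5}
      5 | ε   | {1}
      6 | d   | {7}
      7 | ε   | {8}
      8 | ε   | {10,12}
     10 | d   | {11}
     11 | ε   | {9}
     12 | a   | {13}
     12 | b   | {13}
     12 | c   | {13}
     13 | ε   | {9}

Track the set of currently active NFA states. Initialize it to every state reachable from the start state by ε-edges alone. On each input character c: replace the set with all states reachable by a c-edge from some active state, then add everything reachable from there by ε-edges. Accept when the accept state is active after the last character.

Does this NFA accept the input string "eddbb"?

Answer: REJECT

Trace:
S₀ = ε-closure({0}) = {0,2,4}
'e' @ 1: {1,3,6}
'd' @ 2: {7,8,10,12}
'd' @ 3: {9,11}  (accept∈set)
'b' @ 4: {}  — state set empty
rest 'b' ignored (set empty)
final: {}; accept 9 not in set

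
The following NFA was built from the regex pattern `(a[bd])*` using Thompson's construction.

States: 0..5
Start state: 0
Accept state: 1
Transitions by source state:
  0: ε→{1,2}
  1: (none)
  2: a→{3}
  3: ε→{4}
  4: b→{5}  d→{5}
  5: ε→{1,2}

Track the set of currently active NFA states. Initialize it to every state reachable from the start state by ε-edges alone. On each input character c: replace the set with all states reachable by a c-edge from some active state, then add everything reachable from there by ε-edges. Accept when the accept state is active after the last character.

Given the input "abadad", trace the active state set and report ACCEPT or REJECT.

Answer: ACCEPT

Derivation:
S₀ = ε-closure({0}) = {0,1,2}
'a' @ 1: {3,4}
'b' @ 2: {1,2,5}  (accept∈set)
'a' @ 3: {3,4}
'd' @ 4: {1,2,5}  (accept∈set)
'a' @ 5: {3,4}
'd' @ 6: {1,2,5}  (accept∈set)
after full input: {1,2,5}  (accept=1 in)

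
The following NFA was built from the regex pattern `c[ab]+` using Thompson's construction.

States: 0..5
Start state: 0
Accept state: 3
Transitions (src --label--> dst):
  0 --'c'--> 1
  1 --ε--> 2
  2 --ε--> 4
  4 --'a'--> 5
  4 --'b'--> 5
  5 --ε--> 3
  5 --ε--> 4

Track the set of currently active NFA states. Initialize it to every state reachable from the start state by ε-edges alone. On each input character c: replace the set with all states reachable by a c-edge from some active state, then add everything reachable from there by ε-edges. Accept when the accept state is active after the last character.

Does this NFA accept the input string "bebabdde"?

S₀ = ε-closure({0}) = {0}
'b' @ 1: {}  — state set empty
rest 'ebabdde' ignored (set empty)
after full input: {}  (accept=3 not in)

Answer: REJECT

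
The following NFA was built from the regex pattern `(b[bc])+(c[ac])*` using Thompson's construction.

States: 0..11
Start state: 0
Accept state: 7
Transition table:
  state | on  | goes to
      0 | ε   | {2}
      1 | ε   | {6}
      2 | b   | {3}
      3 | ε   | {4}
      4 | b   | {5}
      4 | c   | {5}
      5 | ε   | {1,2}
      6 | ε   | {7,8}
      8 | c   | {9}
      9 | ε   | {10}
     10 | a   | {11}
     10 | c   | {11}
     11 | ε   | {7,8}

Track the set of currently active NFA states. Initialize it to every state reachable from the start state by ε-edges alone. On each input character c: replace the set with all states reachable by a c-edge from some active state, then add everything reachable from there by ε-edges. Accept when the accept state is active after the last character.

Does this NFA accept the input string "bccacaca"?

Answer: ACCEPT

Steps:
S₀ = ε-closure({0}) = {0,2}
'b' @ 1: {3,4}
'c' @ 2: {1,2,5,6,7,8}  (accept∈set)
'c' @ 3: {9,10}
'a' @ 4: {7,8,11}  (accept∈set)
'c' @ 5: {9,10}
'a' @ 6: {7,8,11}  (accept∈set)
'c' @ 7: {9,10}
'a' @ 8: {7,8,11}  (accept∈set)
final: {7,8,11}; accept 7 in set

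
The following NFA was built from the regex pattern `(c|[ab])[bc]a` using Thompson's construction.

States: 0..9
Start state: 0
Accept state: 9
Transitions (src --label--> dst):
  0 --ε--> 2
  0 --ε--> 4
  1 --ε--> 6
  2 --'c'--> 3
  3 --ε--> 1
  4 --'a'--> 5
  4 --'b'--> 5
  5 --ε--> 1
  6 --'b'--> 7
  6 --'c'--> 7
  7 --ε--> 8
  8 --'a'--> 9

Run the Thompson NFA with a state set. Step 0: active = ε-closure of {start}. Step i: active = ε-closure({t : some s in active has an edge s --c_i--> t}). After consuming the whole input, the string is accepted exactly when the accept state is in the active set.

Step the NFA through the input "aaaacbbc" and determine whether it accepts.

Answer: REJECT

Steps:
start: ε-closure({0}) = {0,2,4}
'a' @ 1: {1,5,6}
'a' @ 2: {}  — no active states
rest 'aacbbc' ignored (set empty)
after full input: {}  (accept=9 not in)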